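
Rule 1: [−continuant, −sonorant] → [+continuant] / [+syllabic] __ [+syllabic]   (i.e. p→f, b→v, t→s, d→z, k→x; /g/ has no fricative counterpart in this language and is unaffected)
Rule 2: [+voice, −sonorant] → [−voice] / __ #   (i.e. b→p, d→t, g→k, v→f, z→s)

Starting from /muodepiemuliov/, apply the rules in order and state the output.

muozefiemuliof

Rule 1 (intervocalic spirantization): /d/ is a stop between vowels /o/ and /e/, so it spirantizes to the fricative [z]. /p/ is a stop between vowels /e/ and /i/, so it spirantizes to the fricative [f]. /muodepiemuliov/ → muozefiemuliov.
Rule 2 (final devoicing): /v/ is a voiced obstruent in word-final position, so it devoices to [f]. /muozefiemuliov/ → muozefiemuliof.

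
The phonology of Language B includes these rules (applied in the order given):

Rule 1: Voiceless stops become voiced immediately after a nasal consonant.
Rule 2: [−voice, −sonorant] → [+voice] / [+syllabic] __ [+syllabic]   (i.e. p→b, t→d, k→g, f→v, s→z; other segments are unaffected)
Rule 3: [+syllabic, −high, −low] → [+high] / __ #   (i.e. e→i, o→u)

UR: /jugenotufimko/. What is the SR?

jugenoduvimgu

Rule 1 (post-nasal voicing): /k/ is a voiceless stop immediately after the nasal /m/, so it voices to [g]. /jugenotufimko/ → jugenotufimgo.
Rule 2 (intervocalic voicing): /t/ is a voiceless obstruent between vowels /o/ and /u/, so it voices to [d]. /f/ is a voiceless obstruent between vowels /u/ and /i/, so it voices to [v]. /jugenotufimgo/ → jugenoduvimgo.
Rule 3 (final vowel raising): /o/ is a mid vowel in word-final position, so it raises to [u]. /jugenoduvimgo/ → jugenoduvimgu.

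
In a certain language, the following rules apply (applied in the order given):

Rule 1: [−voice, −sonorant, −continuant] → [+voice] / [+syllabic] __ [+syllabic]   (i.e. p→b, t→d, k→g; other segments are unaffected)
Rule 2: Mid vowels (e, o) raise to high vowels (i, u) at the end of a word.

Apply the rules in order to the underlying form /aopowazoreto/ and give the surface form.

aobowazoredu

Rule 1 (intervocalic voicing): /p/ is a voiceless stop between vowels /o/ and /o/, so it voices to [b]. /t/ is a voiceless stop between vowels /e/ and /o/, so it voices to [d]. /aopowazoreto/ → aobowazoredo.
Rule 2 (final vowel raising): /o/ is a mid vowel in word-final position, so it raises to [u]. /aobowazoredo/ → aobowazoredu.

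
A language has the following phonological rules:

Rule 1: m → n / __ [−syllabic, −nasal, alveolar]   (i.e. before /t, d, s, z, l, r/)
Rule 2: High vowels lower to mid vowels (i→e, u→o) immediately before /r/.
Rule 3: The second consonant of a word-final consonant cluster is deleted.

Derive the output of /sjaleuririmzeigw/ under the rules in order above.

sjaleorerinzeig

Rule 1 (nasal place assimilation): /m/ precedes the alveolar consonant /z/, so it assimilates in place to [n]. /sjaleuririmzeigw/ → sjaleuririnzeigw.
Rule 2 (pre-rhotic lowering): /u/ is a high vowel immediately before /r/, so it lowers to [o]. /i/ is a high vowel immediately before /r/, so it lowers to [e]. /sjaleuririnzeigw/ → sjaleorerinzeigw.
Rule 3 (final cluster simplification): /w/ is the second consonant of a word-final cluster /gw/, so it deletes. /sjaleorerinzeigw/ → sjaleorerinzeig.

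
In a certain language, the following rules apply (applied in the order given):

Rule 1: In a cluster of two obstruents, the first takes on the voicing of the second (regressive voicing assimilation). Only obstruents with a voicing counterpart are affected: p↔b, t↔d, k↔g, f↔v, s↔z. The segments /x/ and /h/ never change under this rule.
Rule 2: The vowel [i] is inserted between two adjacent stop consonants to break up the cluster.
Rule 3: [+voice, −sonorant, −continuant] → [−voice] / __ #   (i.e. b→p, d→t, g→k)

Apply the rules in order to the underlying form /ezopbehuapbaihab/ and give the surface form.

Rule 1 (regressive voicing assimilation): /p/ precedes the voiced obstruent /b/, so it voices to [b] by assimilation. /p/ precedes the voiced obstruent /b/, so it voices to [b] by assimilation. /ezopbehuapbaihab/ → ezobbehuabbaihab.
Rule 2 (stop-cluster i-epenthesis): /b/ and /b/ form a stop–stop cluster, so [i] is inserted between them. /b/ and /b/ form a stop–stop cluster, so [i] is inserted between them. /ezobbehuabbaihab/ → ezobibehuabibaihab.
Rule 3 (final devoicing): /b/ is a voiced stop in word-final position, so it devoices to [p]. /ezobibehuabibaihab/ → ezobibehuabibaihap.

ezobibehuabibaihap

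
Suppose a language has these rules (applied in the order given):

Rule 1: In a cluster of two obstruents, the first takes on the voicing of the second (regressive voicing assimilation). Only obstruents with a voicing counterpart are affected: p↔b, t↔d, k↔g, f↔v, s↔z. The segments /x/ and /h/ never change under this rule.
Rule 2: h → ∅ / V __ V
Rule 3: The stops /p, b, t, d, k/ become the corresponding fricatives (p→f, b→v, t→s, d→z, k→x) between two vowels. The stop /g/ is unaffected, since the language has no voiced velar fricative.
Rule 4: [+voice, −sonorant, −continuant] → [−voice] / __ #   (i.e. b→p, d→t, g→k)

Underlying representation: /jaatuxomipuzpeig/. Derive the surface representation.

Rule 1 (regressive voicing assimilation): /z/ precedes the voiceless obstruent /p/, so it devoices to [s] by assimilation. /jaatuxomipuzpeig/ → jaatuxomipuspeig.
Rule 2 (intervocalic h-deletion): no segment meets the environment; /jaatuxomipuspeig/ is unchanged.
Rule 3 (intervocalic spirantization): /t/ is a stop between vowels /a/ and /u/, so it spirantizes to the fricative [s]. /p/ is a stop between vowels /i/ and /u/, so it spirantizes to the fricative [f]. /jaatuxomipuspeig/ → jaasuxomifuspeig.
Rule 4 (final devoicing): /g/ is a voiced stop in word-final position, so it devoices to [k]. /jaasuxomifuspeig/ → jaasuxomifuspeik.

jaasuxomifuspeik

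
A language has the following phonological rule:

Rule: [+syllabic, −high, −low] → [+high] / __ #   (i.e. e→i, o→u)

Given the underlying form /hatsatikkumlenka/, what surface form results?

hatsatikkumlenka

No segment of /hatsatikkumlenka/ meets the structural description of the rule, so the form surfaces unchanged.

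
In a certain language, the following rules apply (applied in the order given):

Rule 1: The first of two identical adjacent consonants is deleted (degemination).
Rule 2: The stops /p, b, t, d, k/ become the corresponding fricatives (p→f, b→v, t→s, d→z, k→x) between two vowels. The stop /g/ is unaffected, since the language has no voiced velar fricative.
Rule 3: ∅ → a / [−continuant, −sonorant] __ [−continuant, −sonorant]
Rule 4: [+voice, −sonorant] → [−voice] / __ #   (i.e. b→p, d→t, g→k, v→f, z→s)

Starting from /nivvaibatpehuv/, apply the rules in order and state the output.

nivaivatapehuf

Rule 1 (degemination): /vv/ is a geminate; the first /v/ deletes. /nivvaibatpehuv/ → nivaibatpehuv.
Rule 2 (intervocalic spirantization): /b/ is a stop between vowels /i/ and /a/, so it spirantizes to the fricative [v]. /nivaibatpehuv/ → nivaivatpehuv.
Rule 3 (stop-cluster a-epenthesis): /t/ and /p/ form a stop–stop cluster, so [a] is inserted between them. /nivaivatpehuv/ → nivaivatapehuv.
Rule 4 (final devoicing): /v/ is a voiced obstruent in word-final position, so it devoices to [f]. /nivaivatapehuv/ → nivaivatapehuf.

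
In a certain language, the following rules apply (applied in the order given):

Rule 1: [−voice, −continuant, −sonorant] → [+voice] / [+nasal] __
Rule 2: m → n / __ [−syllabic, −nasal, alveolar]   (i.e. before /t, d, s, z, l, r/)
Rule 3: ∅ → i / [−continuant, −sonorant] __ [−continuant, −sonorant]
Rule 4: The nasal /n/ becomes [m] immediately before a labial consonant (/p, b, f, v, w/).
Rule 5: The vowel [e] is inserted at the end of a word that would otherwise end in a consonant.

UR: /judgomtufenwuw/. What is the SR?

Rule 1 (post-nasal voicing): /t/ is a voiceless stop immediately after the nasal /m/, so it voices to [d]. /judgomtufenwuw/ → judgomdufenwuw.
Rule 2 (nasal place assimilation): /m/ precedes the alveolar consonant /d/, so it assimilates in place to [n]. /judgomdufenwuw/ → judgondufenwuw.
Rule 3 (stop-cluster i-epenthesis): /d/ and /g/ form a stop–stop cluster, so [i] is inserted between them. /judgondufenwuw/ → judigondufenwuw.
Rule 4 (nasal place assimilation): /n/ precedes the labial consonant /w/, so it assimilates in place to [m]. /judigondufenwuw/ → judigondufemwuw.
Rule 5 (final e-epenthesis): the form ends in the consonant /w/, so [e] is inserted word-finally. /judigondufemwuw/ → judigondufemwuwe.

judigondufemwuwe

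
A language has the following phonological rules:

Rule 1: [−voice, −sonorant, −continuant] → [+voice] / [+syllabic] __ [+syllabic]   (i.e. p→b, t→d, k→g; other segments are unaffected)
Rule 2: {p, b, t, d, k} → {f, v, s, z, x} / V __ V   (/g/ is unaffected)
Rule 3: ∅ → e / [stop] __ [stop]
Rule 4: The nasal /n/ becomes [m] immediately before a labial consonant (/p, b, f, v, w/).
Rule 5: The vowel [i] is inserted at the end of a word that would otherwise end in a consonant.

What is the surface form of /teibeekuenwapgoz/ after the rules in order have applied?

Rule 1 (intervocalic voicing): /k/ is a voiceless stop between vowels /e/ and /u/, so it voices to [g]. /teibeekuenwapgoz/ → teibeeguenwapgoz.
Rule 2 (intervocalic spirantization): /b/ is a stop between vowels /i/ and /e/, so it spirantizes to the fricative [v]. /teibeeguenwapgoz/ → teiveeguenwapgoz.
Rule 3 (stop-cluster e-epenthesis): /p/ and /g/ form a stop–stop cluster, so [e] is inserted between them. /teiveeguenwapgoz/ → teiveeguenwapegoz.
Rule 4 (nasal place assimilation): /n/ precedes the labial consonant /w/, so it assimilates in place to [m]. /teiveeguenwapegoz/ → teiveeguemwapegoz.
Rule 5 (final i-epenthesis): the form ends in the consonant /z/, so [i] is inserted word-finally. /teiveeguemwapegoz/ → teiveeguemwapegozi.

teiveeguemwapegozi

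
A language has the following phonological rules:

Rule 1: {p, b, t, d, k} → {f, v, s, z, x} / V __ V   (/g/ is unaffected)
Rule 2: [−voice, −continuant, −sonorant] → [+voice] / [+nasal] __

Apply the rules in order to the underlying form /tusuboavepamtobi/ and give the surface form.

Rule 1 (intervocalic spirantization): /b/ is a stop between vowels /u/ and /o/, so it spirantizes to the fricative [v]. /p/ is a stop between vowels /e/ and /a/, so it spirantizes to the fricative [f]. /b/ is a stop between vowels /o/ and /i/, so it spirantizes to the fricative [v]. /tusuboavepamtobi/ → tusuvoavefamtovi.
Rule 2 (post-nasal voicing): /t/ is a voiceless stop immediately after the nasal /m/, so it voices to [d]. /tusuvoavefamtovi/ → tusuvoavefamdovi.

tusuvoavefamdovi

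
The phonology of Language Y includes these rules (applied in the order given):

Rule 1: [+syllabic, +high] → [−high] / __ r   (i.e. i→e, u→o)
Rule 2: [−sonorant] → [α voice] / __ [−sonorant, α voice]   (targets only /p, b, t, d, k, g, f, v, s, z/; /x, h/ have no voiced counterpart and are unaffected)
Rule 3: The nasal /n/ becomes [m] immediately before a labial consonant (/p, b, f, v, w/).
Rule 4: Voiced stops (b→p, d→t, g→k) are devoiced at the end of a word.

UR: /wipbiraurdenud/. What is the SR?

wibberaordenut

Rule 1 (pre-rhotic lowering): /i/ is a high vowel immediately before /r/, so it lowers to [e]. /u/ is a high vowel immediately before /r/, so it lowers to [o]. /wipbiraurdenud/ → wipberaordenud.
Rule 2 (regressive voicing assimilation): /p/ precedes the voiced obstruent /b/, so it voices to [b] by assimilation. /wipberaordenud/ → wibberaordenud.
Rule 3 (nasal place assimilation): no segment meets the environment; /wibberaordenud/ is unchanged.
Rule 4 (final devoicing): /d/ is a voiced stop in word-final position, so it devoices to [t]. /wibberaordenud/ → wibberaordenut.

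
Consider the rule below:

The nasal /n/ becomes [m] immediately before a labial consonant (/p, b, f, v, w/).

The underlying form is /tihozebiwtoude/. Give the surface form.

tihozebiwtoude

No segment of /tihozebiwtoude/ meets the structural description of the rule, so the form surfaces unchanged.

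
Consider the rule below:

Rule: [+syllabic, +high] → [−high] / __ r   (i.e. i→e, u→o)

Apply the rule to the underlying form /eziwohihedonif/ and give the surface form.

eziwohihedonif

No segment of /eziwohihedonif/ meets the structural description of the rule, so the form surfaces unchanged.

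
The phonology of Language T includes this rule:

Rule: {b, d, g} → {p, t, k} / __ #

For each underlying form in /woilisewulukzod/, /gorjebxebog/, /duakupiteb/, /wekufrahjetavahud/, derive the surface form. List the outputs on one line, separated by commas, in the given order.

woilisewulukzot, gorjebxebok, duakupitep, wekufrahjetavahut

/woilisewulukzod/: /d/ is a voiced stop in word-final position, so it devoices to [t]. → [woilisewulukzot].
/gorjebxebog/: /g/ is a voiced stop in word-final position, so it devoices to [k]. → [gorjebxebok].
/duakupiteb/: /b/ is a voiced stop in word-final position, so it devoices to [p]. → [duakupitep].
/wekufrahjetavahud/: /d/ is a voiced stop in word-final position, so it devoices to [t]. → [wekufrahjetavahut].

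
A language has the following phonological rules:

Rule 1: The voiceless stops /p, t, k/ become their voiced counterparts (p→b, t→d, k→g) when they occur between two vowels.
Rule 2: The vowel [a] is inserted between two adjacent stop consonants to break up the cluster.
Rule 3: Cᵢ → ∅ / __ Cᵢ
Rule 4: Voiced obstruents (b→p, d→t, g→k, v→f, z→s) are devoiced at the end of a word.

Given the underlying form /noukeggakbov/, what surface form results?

Rule 1 (intervocalic voicing): /k/ is a voiceless stop between vowels /u/ and /e/, so it voices to [g]. /noukeggakbov/ → nougeggakbov.
Rule 2 (stop-cluster a-epenthesis): /g/ and /g/ form a stop–stop cluster, so [a] is inserted between them. /k/ and /b/ form a stop–stop cluster, so [a] is inserted between them. /nougeggakbov/ → nougegagakabov.
Rule 3 (degemination): no segment meets the environment; /nougegagakabov/ is unchanged.
Rule 4 (final devoicing): /v/ is a voiced obstruent in word-final position, so it devoices to [f]. /nougegagakabov/ → nougegagakabof.

nougegagakabof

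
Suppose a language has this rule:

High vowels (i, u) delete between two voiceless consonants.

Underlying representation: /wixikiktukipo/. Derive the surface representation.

/i/ is a high vowel flanked by voiceless consonants /x/ and /k/, so it deletes.
/i/ is a high vowel flanked by voiceless consonants /k/ and /k/, so it deletes.
/u/ is a high vowel flanked by voiceless consonants /t/ and /k/, so it deletes.
/i/ is a high vowel flanked by voiceless consonants /k/ and /p/, so it deletes.
The other instance of /i/ does not occur in the required environment and remains unchanged.
Surface form: [wixkktkpo].

wixkktkpo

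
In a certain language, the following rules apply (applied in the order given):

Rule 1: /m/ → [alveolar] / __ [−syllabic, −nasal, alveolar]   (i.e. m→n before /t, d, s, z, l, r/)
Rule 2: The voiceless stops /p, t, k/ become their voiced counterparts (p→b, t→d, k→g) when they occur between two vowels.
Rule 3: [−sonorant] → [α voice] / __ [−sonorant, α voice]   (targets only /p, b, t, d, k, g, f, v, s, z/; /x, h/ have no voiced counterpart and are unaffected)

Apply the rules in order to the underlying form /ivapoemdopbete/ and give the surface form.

Rule 1 (nasal place assimilation): /m/ precedes the alveolar consonant /d/, so it assimilates in place to [n]. /ivapoemdopbete/ → ivapoendopbete.
Rule 2 (intervocalic voicing): /p/ is a voiceless stop between vowels /a/ and /o/, so it voices to [b]. /t/ is a voiceless stop between vowels /e/ and /e/, so it voices to [d]. /ivapoendopbete/ → ivaboendopbede.
Rule 3 (regressive voicing assimilation): /p/ precedes the voiced obstruent /b/, so it voices to [b] by assimilation. /ivaboendopbede/ → ivaboendobbede.

ivaboendobbede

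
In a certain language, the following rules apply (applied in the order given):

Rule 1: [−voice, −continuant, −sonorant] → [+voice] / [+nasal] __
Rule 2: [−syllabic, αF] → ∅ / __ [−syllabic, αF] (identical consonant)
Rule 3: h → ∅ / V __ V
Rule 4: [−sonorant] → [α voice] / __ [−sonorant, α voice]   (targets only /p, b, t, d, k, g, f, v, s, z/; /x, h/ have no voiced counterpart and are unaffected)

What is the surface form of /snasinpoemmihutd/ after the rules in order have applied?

snasinboemiudd

Rule 1 (post-nasal voicing): /p/ is a voiceless stop immediately after the nasal /n/, so it voices to [b]. /snasinpoemmihutd/ → snasinboemmihutd.
Rule 2 (degemination): /mm/ is a geminate; the first /m/ deletes. /snasinboemmihutd/ → snasinboemihutd.
Rule 3 (intervocalic h-deletion): /h/ occurs between vowels /i/ and /u/, so it deletes. /snasinboemihutd/ → snasinboemiutd.
Rule 4 (regressive voicing assimilation): /t/ precedes the voiced obstruent /d/, so it voices to [d] by assimilation. /snasinboemiutd/ → snasinboemiudd.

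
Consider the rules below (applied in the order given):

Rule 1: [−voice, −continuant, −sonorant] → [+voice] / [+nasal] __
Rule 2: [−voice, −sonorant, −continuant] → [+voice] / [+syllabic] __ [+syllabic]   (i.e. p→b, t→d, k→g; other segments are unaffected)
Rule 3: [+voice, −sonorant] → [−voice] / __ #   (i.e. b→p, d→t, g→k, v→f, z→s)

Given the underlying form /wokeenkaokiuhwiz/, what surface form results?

wogeengaogiuhwis

Rule 1 (post-nasal voicing): /k/ is a voiceless stop immediately after the nasal /n/, so it voices to [g]. /wokeenkaokiuhwiz/ → wokeengaokiuhwiz.
Rule 2 (intervocalic voicing): /k/ is a voiceless stop between vowels /o/ and /e/, so it voices to [g]. /k/ is a voiceless stop between vowels /o/ and /i/, so it voices to [g]. /wokeengaokiuhwiz/ → wogeengaogiuhwiz.
Rule 3 (final devoicing): /z/ is a voiced obstruent in word-final position, so it devoices to [s]. /wogeengaogiuhwiz/ → wogeengaogiuhwis.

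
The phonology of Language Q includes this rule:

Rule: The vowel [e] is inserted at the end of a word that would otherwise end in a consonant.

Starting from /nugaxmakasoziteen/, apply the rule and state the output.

the form ends in the consonant /n/, so [e] is inserted word-finally.
Surface form: [nugaxmakasoziteene].

nugaxmakasoziteene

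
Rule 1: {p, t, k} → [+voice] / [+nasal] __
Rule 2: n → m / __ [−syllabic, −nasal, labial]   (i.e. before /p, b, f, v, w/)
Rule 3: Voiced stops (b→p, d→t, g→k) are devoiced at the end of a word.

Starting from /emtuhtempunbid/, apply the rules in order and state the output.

Rule 1 (post-nasal voicing): /t/ is a voiceless stop immediately after the nasal /m/, so it voices to [d]. /p/ is a voiceless stop immediately after the nasal /m/, so it voices to [b]. /emtuhtempunbid/ → emduhtembunbid.
Rule 2 (nasal place assimilation): /n/ precedes the labial consonant /b/, so it assimilates in place to [m]. /emduhtembunbid/ → emduhtembumbid.
Rule 3 (final devoicing): /d/ is a voiced stop in word-final position, so it devoices to [t]. /emduhtembumbid/ → emduhtembumbit.

emduhtembumbit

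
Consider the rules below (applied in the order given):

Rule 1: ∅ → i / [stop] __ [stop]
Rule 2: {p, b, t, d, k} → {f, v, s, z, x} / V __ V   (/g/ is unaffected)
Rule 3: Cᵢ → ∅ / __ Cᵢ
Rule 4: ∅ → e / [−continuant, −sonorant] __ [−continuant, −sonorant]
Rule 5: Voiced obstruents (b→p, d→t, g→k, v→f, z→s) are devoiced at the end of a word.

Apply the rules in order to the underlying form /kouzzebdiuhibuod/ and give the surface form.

Rule 1 (stop-cluster i-epenthesis): /b/ and /d/ form a stop–stop cluster, so [i] is inserted between them. /kouzzebdiuhibuod/ → kouzzebidiuhibuod.
Rule 2 (intervocalic spirantization): /b/ is a stop between vowels /e/ and /i/, so it spirantizes to the fricative [v]. /d/ is a stop between vowels /i/ and /i/, so it spirantizes to the fricative [z]. /b/ is a stop between vowels /i/ and /u/, so it spirantizes to the fricative [v]. /kouzzebidiuhibuod/ → kouzzeviziuhivuod.
Rule 3 (degemination): /zz/ is a geminate; the first /z/ deletes. /kouzzeviziuhivuod/ → kouzeviziuhivuod.
Rule 4 (stop-cluster e-epenthesis): no segment meets the environment; /kouzeviziuhivuod/ is unchanged.
Rule 5 (final devoicing): /d/ is a voiced obstruent in word-final position, so it devoices to [t]. /kouzeviziuhivuod/ → kouzeviziuhivuot.

kouzeviziuhivuot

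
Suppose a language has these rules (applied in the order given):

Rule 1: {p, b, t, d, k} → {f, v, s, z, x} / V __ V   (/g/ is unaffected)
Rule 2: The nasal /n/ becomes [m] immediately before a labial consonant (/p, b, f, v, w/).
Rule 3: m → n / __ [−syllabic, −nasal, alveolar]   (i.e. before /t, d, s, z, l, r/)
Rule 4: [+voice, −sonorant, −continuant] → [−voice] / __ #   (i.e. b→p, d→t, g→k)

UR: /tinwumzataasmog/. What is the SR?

Rule 1 (intervocalic spirantization): /t/ is a stop between vowels /a/ and /a/, so it spirantizes to the fricative [s]. /tinwumzataasmog/ → tinwumzasaasmog.
Rule 2 (nasal place assimilation): /n/ precedes the labial consonant /w/, so it assimilates in place to [m]. /tinwumzasaasmog/ → timwumzasaasmog.
Rule 3 (nasal place assimilation): /m/ precedes the alveolar consonant /z/, so it assimilates in place to [n]. /timwumzasaasmog/ → timwunzasaasmog.
Rule 4 (final devoicing): /g/ is a voiced stop in word-final position, so it devoices to [k]. /timwunzasaasmog/ → timwunzasaasmok.

timwunzasaasmok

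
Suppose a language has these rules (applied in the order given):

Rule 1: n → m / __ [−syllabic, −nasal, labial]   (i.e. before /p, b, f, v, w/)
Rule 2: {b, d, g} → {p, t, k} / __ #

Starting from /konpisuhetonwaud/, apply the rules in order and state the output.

Rule 1 (nasal place assimilation): /n/ precedes the labial consonant /p/, so it assimilates in place to [m]. /n/ precedes the labial consonant /w/, so it assimilates in place to [m]. /konpisuhetonwaud/ → kompisuhetomwaud.
Rule 2 (final devoicing): /d/ is a voiced stop in word-final position, so it devoices to [t]. /kompisuhetomwaud/ → kompisuhetomwaut.

kompisuhetomwaut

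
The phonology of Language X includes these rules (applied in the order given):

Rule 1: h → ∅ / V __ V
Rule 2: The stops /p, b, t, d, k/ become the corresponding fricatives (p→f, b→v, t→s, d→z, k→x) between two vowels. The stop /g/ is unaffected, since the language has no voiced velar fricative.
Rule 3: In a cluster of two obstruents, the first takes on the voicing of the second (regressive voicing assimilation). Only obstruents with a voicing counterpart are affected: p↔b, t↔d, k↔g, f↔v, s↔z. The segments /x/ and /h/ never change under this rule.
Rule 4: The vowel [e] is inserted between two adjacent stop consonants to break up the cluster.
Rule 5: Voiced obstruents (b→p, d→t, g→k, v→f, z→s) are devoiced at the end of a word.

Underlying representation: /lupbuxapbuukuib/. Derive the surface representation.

Rule 1 (intervocalic h-deletion): no segment meets the environment; /lupbuxapbuukuib/ is unchanged.
Rule 2 (intervocalic spirantization): /k/ is a stop between vowels /u/ and /u/, so it spirantizes to the fricative [x]. /lupbuxapbuukuib/ → lupbuxapbuuxuib.
Rule 3 (regressive voicing assimilation): /p/ precedes the voiced obstruent /b/, so it voices to [b] by assimilation. /p/ precedes the voiced obstruent /b/, so it voices to [b] by assimilation. /lupbuxapbuuxuib/ → lubbuxabbuuxuib.
Rule 4 (stop-cluster e-epenthesis): /b/ and /b/ form a stop–stop cluster, so [e] is inserted between them. /b/ and /b/ form a stop–stop cluster, so [e] is inserted between them. /lubbuxabbuuxuib/ → lubebuxabebuuxuib.
Rule 5 (final devoicing): /b/ is a voiced obstruent in word-final position, so it devoices to [p]. /lubebuxabebuuxuib/ → lubebuxabebuuxuip.

lubebuxabebuuxuip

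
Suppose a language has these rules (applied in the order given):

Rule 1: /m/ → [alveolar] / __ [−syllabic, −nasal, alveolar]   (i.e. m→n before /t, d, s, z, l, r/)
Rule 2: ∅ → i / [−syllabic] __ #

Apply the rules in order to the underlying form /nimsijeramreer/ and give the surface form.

ninsijeranreeri

Rule 1 (nasal place assimilation): /m/ precedes the alveolar consonant /s/, so it assimilates in place to [n]. /m/ precedes the alveolar consonant /r/, so it assimilates in place to [n]. /nimsijeramreer/ → ninsijeranreer.
Rule 2 (final i-epenthesis): the form ends in the consonant /r/, so [i] is inserted word-finally. /ninsijeranreer/ → ninsijeranreeri.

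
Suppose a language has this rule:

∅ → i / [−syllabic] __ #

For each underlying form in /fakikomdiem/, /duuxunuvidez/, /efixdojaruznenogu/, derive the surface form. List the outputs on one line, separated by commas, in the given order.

fakikomdiemi, duuxunuvidezi, efixdojaruznenogu

/fakikomdiem/: the form ends in the consonant /m/, so [i] is inserted word-finally. → [fakikomdiemi].
/duuxunuvidez/: the form ends in the consonant /z/, so [i] is inserted word-finally. → [duuxunuvidezi].
/efixdojaruznenogu/: the rule's environment is not met; surfaces unchanged as [efixdojaruznenogu].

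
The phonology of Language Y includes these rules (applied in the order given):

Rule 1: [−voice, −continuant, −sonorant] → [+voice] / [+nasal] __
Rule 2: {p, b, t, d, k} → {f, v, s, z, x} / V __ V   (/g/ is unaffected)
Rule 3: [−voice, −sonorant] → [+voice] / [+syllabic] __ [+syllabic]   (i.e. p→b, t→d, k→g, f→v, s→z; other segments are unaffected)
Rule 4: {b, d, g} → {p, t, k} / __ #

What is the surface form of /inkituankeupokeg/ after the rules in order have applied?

ingizuangeuvoxek

Rule 1 (post-nasal voicing): /k/ is a voiceless stop immediately after the nasal /n/, so it voices to [g]. /k/ is a voiceless stop immediately after the nasal /n/, so it voices to [g]. /inkituankeupokeg/ → ingituangeupokeg.
Rule 2 (intervocalic spirantization): /t/ is a stop between vowels /i/ and /u/, so it spirantizes to the fricative [s]. /p/ is a stop between vowels /u/ and /o/, so it spirantizes to the fricative [f]. /k/ is a stop between vowels /o/ and /e/, so it spirantizes to the fricative [x]. /ingituangeupokeg/ → ingisuangeufoxeg.
Rule 3 (intervocalic voicing): /s/ is a voiceless obstruent between vowels /i/ and /u/, so it voices to [z]. /f/ is a voiceless obstruent between vowels /u/ and /o/, so it voices to [v]. /ingisuangeufoxeg/ → ingizuangeuvoxeg.
Rule 4 (final devoicing): /g/ is a voiced stop in word-final position, so it devoices to [k]. /ingizuangeuvoxeg/ → ingizuangeuvoxek.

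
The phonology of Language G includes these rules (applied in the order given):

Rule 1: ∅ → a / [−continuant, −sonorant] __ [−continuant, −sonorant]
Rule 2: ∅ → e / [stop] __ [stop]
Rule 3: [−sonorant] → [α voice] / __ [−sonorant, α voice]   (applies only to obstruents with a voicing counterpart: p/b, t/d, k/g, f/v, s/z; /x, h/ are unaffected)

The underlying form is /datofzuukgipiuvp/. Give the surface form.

Rule 1 (stop-cluster a-epenthesis): /k/ and /g/ form a stop–stop cluster, so [a] is inserted between them. /datofzuukgipiuvp/ → datofzuukagipiuvp.
Rule 2 (stop-cluster e-epenthesis): no segment meets the environment; /datofzuukagipiuvp/ is unchanged.
Rule 3 (regressive voicing assimilation): /f/ precedes the voiced obstruent /z/, so it voices to [v] by assimilation. /v/ precedes the voiceless obstruent /p/, so it devoices to [f] by assimilation. /datofzuukagipiuvp/ → datovzuukagipiufp.

datovzuukagipiufp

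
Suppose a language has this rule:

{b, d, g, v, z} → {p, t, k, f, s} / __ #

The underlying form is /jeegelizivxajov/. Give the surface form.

Scanning /jeegelizivxajov/: /g/ at position 4 is not in the conditioning environment; /z/ at position 8 is not in the conditioning environment; /v/ at position 10 is not in the conditioning environment; /v/ is a voiced obstruent in word-final position, so it devoices to [f].
Result: [jeegelizivxajof].

jeegelizivxajof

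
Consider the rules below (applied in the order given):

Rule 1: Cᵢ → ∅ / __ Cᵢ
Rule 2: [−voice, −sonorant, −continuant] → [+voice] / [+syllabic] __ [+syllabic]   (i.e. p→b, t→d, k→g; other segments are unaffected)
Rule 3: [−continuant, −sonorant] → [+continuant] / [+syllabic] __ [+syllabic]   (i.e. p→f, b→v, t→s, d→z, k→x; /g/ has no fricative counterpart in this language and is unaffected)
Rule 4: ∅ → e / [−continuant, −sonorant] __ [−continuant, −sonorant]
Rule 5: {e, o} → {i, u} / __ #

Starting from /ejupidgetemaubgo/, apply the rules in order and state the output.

Rule 1 (degemination): no segment meets the environment; /ejupidgetemaubgo/ is unchanged.
Rule 2 (intervocalic voicing): /p/ is a voiceless stop between vowels /u/ and /i/, so it voices to [b]. /t/ is a voiceless stop between vowels /e/ and /e/, so it voices to [d]. /ejupidgetemaubgo/ → ejubidgedemaubgo.
Rule 3 (intervocalic spirantization): /b/ is a stop between vowels /u/ and /i/, so it spirantizes to the fricative [v]. /d/ is a stop between vowels /e/ and /e/, so it spirantizes to the fricative [z]. /ejubidgedemaubgo/ → ejuvidgezemaubgo.
Rule 4 (stop-cluster e-epenthesis): /d/ and /g/ form a stop–stop cluster, so [e] is inserted between them. /b/ and /g/ form a stop–stop cluster, so [e] is inserted between them. /ejuvidgezemaubgo/ → ejuvidegezemaubego.
Rule 5 (final vowel raising): /o/ is a mid vowel in word-final position, so it raises to [u]. /ejuvidegezemaubego/ → ejuvidegezemaubegu.

ejuvidegezemaubegu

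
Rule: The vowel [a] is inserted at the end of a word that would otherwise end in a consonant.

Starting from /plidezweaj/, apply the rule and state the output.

plidezweaja

the form ends in the consonant /j/, so [a] is inserted word-finally.
Surface form: [plidezweaja].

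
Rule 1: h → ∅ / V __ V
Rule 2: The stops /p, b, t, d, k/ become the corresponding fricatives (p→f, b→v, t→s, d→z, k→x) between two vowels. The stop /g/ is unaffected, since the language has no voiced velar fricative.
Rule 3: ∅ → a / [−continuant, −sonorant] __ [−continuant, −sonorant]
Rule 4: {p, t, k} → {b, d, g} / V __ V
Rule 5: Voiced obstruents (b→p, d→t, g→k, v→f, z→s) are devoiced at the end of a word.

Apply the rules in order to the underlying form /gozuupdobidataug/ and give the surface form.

Rule 1 (intervocalic h-deletion): no segment meets the environment; /gozuupdobidataug/ is unchanged.
Rule 2 (intervocalic spirantization): /b/ is a stop between vowels /o/ and /i/, so it spirantizes to the fricative [v]. /d/ is a stop between vowels /i/ and /a/, so it spirantizes to the fricative [z]. /t/ is a stop between vowels /a/ and /a/, so it spirantizes to the fricative [s]. /gozuupdobidataug/ → gozuupdovizasaug.
Rule 3 (stop-cluster a-epenthesis): /p/ and /d/ form a stop–stop cluster, so [a] is inserted between them. /gozuupdovizasaug/ → gozuupadovizasaug.
Rule 4 (intervocalic voicing): /p/ is a voiceless stop between vowels /u/ and /a/, so it voices to [b]. /gozuupadovizasaug/ → gozuubadovizasaug.
Rule 5 (final devoicing): /g/ is a voiced obstruent in word-final position, so it devoices to [k]. /gozuubadovizasaug/ → gozuubadovizasauk.

gozuubadovizasauk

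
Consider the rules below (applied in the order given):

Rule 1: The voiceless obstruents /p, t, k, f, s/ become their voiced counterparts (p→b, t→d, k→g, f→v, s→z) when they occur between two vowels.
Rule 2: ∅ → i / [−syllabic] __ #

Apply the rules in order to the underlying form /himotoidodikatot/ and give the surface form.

Rule 1 (intervocalic voicing): /t/ is a voiceless obstruent between vowels /o/ and /o/, so it voices to [d]. /k/ is a voiceless obstruent between vowels /i/ and /a/, so it voices to [g]. /t/ is a voiceless obstruent between vowels /a/ and /o/, so it voices to [d]. /himotoidodikatot/ → himodoidodigadot.
Rule 2 (final i-epenthesis): the form ends in the consonant /t/, so [i] is inserted word-finally. /himodoidodigadot/ → himodoidodigadoti.

himodoidodigadoti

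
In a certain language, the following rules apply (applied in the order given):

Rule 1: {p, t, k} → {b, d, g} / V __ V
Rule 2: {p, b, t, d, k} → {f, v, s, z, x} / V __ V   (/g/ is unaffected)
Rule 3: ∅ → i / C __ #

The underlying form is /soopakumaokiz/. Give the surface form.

Rule 1 (intervocalic voicing): /p/ is a voiceless stop between vowels /o/ and /a/, so it voices to [b]. /k/ is a voiceless stop between vowels /a/ and /u/, so it voices to [g]. /k/ is a voiceless stop between vowels /o/ and /i/, so it voices to [g]. /soopakumaokiz/ → soobagumaogiz.
Rule 2 (intervocalic spirantization): /b/ is a stop between vowels /o/ and /a/, so it spirantizes to the fricative [v]. /soobagumaogiz/ → soovagumaogiz.
Rule 3 (final i-epenthesis): the form ends in the consonant /z/, so [i] is inserted word-finally. /soovagumaogiz/ → soovagumaogizi.

soovagumaogizi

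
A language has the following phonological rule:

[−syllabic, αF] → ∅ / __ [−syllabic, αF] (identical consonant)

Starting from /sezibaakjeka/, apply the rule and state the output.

sezibaakjeka

No segment of /sezibaakjeka/ meets the structural description of the rule, so the form surfaces unchanged.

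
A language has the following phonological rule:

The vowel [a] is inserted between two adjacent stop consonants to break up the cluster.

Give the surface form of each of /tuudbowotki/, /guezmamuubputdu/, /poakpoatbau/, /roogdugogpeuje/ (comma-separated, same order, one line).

/tuudbowotki/: /d/ and /b/ form a stop–stop cluster, so [a] is inserted between them. /t/ and /k/ form a stop–stop cluster, so [a] is inserted between them. → [tuudabowotaki].
/guezmamuubputdu/: /b/ and /p/ form a stop–stop cluster, so [a] is inserted between them. /t/ and /d/ form a stop–stop cluster, so [a] is inserted between them. → [guezmamuubaputadu].
/poakpoatbau/: /k/ and /p/ form a stop–stop cluster, so [a] is inserted between them. /t/ and /b/ form a stop–stop cluster, so [a] is inserted between them. → [poakapoatabau].
/roogdugogpeuje/: /g/ and /d/ form a stop–stop cluster, so [a] is inserted between them. /g/ and /p/ form a stop–stop cluster, so [a] is inserted between them. → [roogadugogapeuje].

tuudabowotaki, guezmamuubaputadu, poakapoatabau, roogadugogapeuje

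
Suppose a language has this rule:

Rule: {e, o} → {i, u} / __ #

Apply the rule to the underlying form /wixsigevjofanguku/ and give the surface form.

No segment of /wixsigevjofanguku/ meets the structural description of the rule, so the form surfaces unchanged.

wixsigevjofanguku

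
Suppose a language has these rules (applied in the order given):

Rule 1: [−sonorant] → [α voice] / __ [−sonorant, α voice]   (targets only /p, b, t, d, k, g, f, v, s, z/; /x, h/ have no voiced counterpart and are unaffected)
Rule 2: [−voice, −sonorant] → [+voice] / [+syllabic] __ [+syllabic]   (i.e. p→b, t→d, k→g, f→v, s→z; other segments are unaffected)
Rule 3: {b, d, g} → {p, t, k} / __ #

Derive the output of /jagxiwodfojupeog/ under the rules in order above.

Rule 1 (regressive voicing assimilation): /g/ precedes the voiceless obstruent /x/, so it devoices to [k] by assimilation. /d/ precedes the voiceless obstruent /f/, so it devoices to [t] by assimilation. /jagxiwodfojupeog/ → jakxiwotfojupeog.
Rule 2 (intervocalic voicing): /p/ is a voiceless obstruent between vowels /u/ and /e/, so it voices to [b]. /jakxiwotfojupeog/ → jakxiwotfojubeog.
Rule 3 (final devoicing): /g/ is a voiced stop in word-final position, so it devoices to [k]. /jakxiwotfojubeog/ → jakxiwotfojubeok.

jakxiwotfojubeok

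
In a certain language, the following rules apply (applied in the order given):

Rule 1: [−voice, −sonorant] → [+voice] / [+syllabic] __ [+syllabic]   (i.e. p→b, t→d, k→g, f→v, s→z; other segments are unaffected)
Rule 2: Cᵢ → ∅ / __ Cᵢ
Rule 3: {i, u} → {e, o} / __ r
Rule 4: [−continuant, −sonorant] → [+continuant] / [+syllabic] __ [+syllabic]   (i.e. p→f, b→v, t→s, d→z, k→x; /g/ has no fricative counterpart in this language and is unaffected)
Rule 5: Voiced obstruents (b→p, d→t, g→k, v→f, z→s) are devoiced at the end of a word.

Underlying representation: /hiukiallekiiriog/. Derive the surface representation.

hiugialegieriok

Rule 1 (intervocalic voicing): /k/ is a voiceless obstruent between vowels /u/ and /i/, so it voices to [g]. /k/ is a voiceless obstruent between vowels /e/ and /i/, so it voices to [g]. /hiukiallekiiriog/ → hiugiallegiiriog.
Rule 2 (degemination): /ll/ is a geminate; the first /l/ deletes. /hiugiallegiiriog/ → hiugialegiiriog.
Rule 3 (pre-rhotic lowering): /i/ is a high vowel immediately before /r/, so it lowers to [e]. /hiugialegiiriog/ → hiugialegieriog.
Rule 4 (intervocalic spirantization): no segment meets the environment; /hiugialegieriog/ is unchanged.
Rule 5 (final devoicing): /g/ is a voiced obstruent in word-final position, so it devoices to [k]. /hiugialegieriog/ → hiugialegieriok.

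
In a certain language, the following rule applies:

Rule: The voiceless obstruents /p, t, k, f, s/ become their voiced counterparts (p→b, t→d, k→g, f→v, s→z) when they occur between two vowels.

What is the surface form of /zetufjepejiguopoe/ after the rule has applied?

/t/ is a voiceless obstruent between vowels /e/ and /u/, so it voices to [d].
/p/ is a voiceless obstruent between vowels /e/ and /e/, so it voices to [b].
/p/ is a voiceless obstruent between vowels /o/ and /o/, so it voices to [b].
Surface form: [zedufjebejiguoboe].

zedufjebejiguoboe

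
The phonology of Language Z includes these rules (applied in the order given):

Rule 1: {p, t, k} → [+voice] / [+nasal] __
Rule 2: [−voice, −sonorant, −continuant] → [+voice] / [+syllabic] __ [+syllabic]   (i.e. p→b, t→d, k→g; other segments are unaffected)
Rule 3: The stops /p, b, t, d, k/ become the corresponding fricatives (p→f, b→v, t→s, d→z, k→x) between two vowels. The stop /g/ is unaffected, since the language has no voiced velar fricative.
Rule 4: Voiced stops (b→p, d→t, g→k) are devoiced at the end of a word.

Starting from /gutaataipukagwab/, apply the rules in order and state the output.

guzaazaivugagwap

Rule 1 (post-nasal voicing): no segment meets the environment; /gutaataipukagwab/ is unchanged.
Rule 2 (intervocalic voicing): /t/ is a voiceless stop between vowels /u/ and /a/, so it voices to [d]. /t/ is a voiceless stop between vowels /a/ and /a/, so it voices to [d]. /p/ is a voiceless stop between vowels /i/ and /u/, so it voices to [b]. /k/ is a voiceless stop between vowels /u/ and /a/, so it voices to [g]. /gutaataipukagwab/ → gudaadaibugagwab.
Rule 3 (intervocalic spirantization): /d/ is a stop between vowels /u/ and /a/, so it spirantizes to the fricative [z]. /d/ is a stop between vowels /a/ and /a/, so it spirantizes to the fricative [z]. /b/ is a stop between vowels /i/ and /u/, so it spirantizes to the fricative [v]. /gudaadaibugagwab/ → guzaazaivugagwab.
Rule 4 (final devoicing): /b/ is a voiced stop in word-final position, so it devoices to [p]. /guzaazaivugagwab/ → guzaazaivugagwap.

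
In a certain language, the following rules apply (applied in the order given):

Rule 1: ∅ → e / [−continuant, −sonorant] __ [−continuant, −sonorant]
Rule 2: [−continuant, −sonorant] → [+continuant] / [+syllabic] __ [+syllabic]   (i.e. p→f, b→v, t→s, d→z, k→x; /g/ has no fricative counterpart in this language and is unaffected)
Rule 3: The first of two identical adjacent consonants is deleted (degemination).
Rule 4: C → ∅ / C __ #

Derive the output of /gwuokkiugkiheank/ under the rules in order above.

Rule 1 (stop-cluster e-epenthesis): /k/ and /k/ form a stop–stop cluster, so [e] is inserted between them. /g/ and /k/ form a stop–stop cluster, so [e] is inserted between them. /gwuokkiugkiheank/ → gwuokekiugekiheank.
Rule 2 (intervocalic spirantization): /k/ is a stop between vowels /o/ and /e/, so it spirantizes to the fricative [x]. /k/ is a stop between vowels /e/ and /i/, so it spirantizes to the fricative [x]. /k/ is a stop between vowels /e/ and /i/, so it spirantizes to the fricative [x]. /gwuokekiugekiheank/ → gwuoxexiugexiheank.
Rule 3 (degemination): no segment meets the environment; /gwuoxexiugexiheank/ is unchanged.
Rule 4 (final cluster simplification): /k/ is the second consonant of a word-final cluster /nk/, so it deletes. /gwuoxexiugexiheank/ → gwuoxexiugexihean.

gwuoxexiugexihean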